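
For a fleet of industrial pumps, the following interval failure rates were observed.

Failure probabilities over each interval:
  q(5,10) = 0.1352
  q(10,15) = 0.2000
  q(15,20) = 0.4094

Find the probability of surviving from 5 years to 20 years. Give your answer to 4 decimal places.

The overall survival probability is (1 − 0.1352) × (1 − 0.2000) × (1 − 0.4094).
= 0.8648 × 0.8000 × 0.5906 = 0.408601.

0.4086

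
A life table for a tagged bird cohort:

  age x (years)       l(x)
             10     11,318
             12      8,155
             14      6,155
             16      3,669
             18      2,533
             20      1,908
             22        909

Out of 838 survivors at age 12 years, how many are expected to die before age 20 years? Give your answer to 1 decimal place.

641.9

The relevant probability is 1 − 1,908/8,155 = 0.766033.
Expected number = 838 × 0.766033 = 641.9.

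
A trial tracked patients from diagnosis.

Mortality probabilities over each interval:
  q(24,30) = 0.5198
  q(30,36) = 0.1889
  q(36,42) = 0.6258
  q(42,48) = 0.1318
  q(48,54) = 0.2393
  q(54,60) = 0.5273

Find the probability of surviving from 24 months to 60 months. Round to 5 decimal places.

0.04550

The overall survival probability is (1 − 0.5198) × (1 − 0.1889) × (1 − 0.6258) × (1 − 0.1318) × (1 − 0.2393) × (1 − 0.5273).
= 0.4802 × 0.8111 × 0.3742 × 0.8682 × 0.7607 × 0.4727 = 0.045501.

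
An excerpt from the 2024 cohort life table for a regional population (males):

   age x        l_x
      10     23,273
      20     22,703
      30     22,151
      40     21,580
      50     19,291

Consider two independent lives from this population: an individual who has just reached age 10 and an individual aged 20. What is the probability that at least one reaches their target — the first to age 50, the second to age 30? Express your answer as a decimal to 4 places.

p₁ = l_50/l_10 = 19,291/23,273 = 0.828900; p₂ = l_30/l_20 = 22,151/22,703 = 0.975686.
P(at least one) = 1 − (1−p₁)(1−p₂) = 1 − 0.171100 × 0.024314 = 0.995840.

0.9958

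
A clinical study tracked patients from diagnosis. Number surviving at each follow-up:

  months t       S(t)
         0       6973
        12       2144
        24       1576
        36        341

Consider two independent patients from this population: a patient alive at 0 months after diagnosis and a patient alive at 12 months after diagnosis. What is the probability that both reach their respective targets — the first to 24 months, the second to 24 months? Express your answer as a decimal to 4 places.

p₁ = S(24)/S(0) = 1576/6973 = 0.226015; p₂ = S(24)/S(12) = 1576/2144 = 0.735075.
P(both) = p₁ × p₂ = 0.226015 × 0.735075 = 0.166138.

0.1661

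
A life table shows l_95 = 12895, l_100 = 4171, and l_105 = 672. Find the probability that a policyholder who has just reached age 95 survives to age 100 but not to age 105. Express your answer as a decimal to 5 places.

We want 5|5q95 = (l_100 − l_105)/l_95.
This is the probability of reaching 100 but not 105, conditional on being alive at 95: (l_100 − l_105) / l_95.
= (4171 − 672) / 12895 = 3499 / 12895 = 0.271345.

0.27135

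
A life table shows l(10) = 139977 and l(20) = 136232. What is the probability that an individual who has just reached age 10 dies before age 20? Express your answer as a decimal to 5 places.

P(die before 20 | alive at 10) = 1 − l(20)/l(10) = 1 − 136232/139977 = (3745)/139977 = 0.026754.

0.02675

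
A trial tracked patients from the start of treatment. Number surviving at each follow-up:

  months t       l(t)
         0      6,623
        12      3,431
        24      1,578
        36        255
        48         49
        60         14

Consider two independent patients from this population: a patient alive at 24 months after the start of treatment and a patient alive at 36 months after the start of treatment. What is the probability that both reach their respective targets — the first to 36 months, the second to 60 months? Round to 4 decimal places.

p₁ = l(36)/l(24) = 255/1,578 = 0.161597; p₂ = l(60)/l(36) = 14/255 = 0.054902.
P(both) = p₁ × p₂ = 0.161597 × 0.054902 = 0.008872.

0.0089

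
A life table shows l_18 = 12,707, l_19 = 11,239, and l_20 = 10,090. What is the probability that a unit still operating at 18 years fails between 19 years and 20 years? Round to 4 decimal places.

This is the probability of reaching 19 but not 20, conditional on being operational at 18: (l_19 − l_20) / l_18.
= (11,239 − 10,090) / 12,707 = 1,149 / 12,707 = 0.090423.

0.0904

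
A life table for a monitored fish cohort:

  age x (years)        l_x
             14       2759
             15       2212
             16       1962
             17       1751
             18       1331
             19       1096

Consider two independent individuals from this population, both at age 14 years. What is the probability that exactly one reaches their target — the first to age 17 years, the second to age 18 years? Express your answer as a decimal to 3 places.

0.505

p₁ = l_17/l_14 = 1751/2759 = 0.634650; p₂ = l_18/l_14 = 1331/2759 = 0.482421.
P(exactly one) = p₁(1−p₂) + (1−p₁)p₂ = 0.328482 + 0.176253 = 0.504734.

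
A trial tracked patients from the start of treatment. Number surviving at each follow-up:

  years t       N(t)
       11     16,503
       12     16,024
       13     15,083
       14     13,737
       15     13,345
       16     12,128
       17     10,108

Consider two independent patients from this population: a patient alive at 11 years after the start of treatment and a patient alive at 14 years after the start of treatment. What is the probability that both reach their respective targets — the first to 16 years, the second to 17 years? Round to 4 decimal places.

0.5408

p₁ = N(16)/N(11) = 12,128/16,503 = 0.734897; p₂ = N(17)/N(14) = 10,108/13,737 = 0.735823.
P(both) = p₁ × p₂ = 0.734897 × 0.735823 = 0.540754.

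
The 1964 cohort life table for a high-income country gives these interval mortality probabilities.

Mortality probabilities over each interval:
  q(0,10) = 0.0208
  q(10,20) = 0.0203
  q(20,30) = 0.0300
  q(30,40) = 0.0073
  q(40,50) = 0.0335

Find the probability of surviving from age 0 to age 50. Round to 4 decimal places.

0.8928

The overall survival probability is (1 − 0.0208) × (1 − 0.0203) × (1 − 0.0300) × (1 − 0.0073) × (1 − 0.0335).
= 0.9792 × 0.9797 × 0.9700 × 0.9927 × 0.9665 = 0.892804.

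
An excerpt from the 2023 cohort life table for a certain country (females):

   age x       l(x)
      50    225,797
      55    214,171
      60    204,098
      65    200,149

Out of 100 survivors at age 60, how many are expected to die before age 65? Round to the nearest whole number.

2

The relevant probability is 1 − 200,149/204,098 = 0.019349.
Expected number = 100 × 0.019349 = 2.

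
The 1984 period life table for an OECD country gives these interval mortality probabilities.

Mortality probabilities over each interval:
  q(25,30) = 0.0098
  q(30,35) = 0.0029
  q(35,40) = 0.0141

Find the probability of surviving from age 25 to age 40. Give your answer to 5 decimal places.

0.97341

The overall survival probability is (1 − 0.0098) × (1 − 0.0029) × (1 − 0.0141).
= 0.9902 × 0.9971 × 0.9859 = 0.973407.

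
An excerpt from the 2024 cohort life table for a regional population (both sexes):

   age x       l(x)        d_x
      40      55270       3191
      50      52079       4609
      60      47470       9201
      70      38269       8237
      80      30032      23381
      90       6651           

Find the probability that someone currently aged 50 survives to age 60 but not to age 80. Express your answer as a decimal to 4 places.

This is the probability of reaching 60 but not 80, conditional on being alive at 50: (l(60) − l(80)) / l(50).
= (47470 − 30032) / 52079 = 17438 / 52079 = 0.334837.

0.3348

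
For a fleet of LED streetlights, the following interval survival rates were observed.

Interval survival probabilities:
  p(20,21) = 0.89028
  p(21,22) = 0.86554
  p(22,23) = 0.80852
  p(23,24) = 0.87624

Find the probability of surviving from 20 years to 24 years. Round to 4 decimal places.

Survival from 20 to 24 is the product of surviving each interval: 0.89028 × 0.86554 × 0.80852 × 0.87624.
= 0.545918.

0.5459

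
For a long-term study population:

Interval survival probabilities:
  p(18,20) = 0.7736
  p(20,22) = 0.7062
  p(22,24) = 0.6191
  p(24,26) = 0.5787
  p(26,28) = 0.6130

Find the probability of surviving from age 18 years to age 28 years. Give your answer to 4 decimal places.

The overall survival probability is 0.7736 × 0.7062 × 0.6191 × 0.5787 × 0.6130.
= 0.119983.

0.1200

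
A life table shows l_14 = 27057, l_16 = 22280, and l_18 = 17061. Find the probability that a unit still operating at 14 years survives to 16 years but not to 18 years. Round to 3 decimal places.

This is the probability of reaching 16 but not 18, conditional on being operational at 14: (l_16 − l_18) / l_14.
= (22280 − 17061) / 27057 = 5219 / 27057 = 0.192889.

0.193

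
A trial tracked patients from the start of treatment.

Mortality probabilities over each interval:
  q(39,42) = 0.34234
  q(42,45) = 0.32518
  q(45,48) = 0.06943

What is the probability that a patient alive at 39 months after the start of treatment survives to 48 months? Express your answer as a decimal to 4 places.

0.4130

Chaining the interval survival probabilities: (1 − 0.34234) × (1 − 0.32518) × (1 − 0.06943).
= 0.65766 × 0.67482 × 0.93057 = 0.412989.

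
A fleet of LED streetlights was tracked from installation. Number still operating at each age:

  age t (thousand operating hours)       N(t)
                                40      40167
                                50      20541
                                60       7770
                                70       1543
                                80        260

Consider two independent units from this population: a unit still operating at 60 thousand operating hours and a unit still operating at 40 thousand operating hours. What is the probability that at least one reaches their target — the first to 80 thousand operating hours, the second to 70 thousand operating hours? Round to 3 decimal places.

p₁ = N(80)/N(60) = 260/7770 = 0.033462; p₂ = N(70)/N(40) = 1543/40167 = 0.038415.
P(at least one) = 1 − (1−p₁)(1−p₂) = 1 − 0.966538 × 0.961585 = 0.070592.

0.071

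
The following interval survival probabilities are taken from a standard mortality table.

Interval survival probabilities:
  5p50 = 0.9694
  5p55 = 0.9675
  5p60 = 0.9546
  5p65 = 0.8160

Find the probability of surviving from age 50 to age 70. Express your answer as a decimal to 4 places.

0.7306

Survival from 50 to 70 is the product of surviving each interval: 0.9694 × 0.9675 × 0.9546 × 0.8160.
= 0.730576.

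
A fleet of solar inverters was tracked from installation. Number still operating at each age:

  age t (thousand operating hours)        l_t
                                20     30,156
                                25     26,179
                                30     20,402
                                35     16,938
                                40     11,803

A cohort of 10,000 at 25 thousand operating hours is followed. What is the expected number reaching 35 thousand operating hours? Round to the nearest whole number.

The relevant probability is 16,938/26,179 = 0.647007.
Expected number = 10,000 × 0.647007 = 6470.

6470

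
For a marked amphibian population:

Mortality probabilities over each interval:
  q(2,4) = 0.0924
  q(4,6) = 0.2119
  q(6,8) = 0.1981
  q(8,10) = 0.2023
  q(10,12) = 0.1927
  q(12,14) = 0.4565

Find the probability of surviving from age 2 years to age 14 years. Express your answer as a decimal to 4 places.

Survival from 2 to 14 is the product of surviving each interval: (1 − 0.0924) × (1 − 0.2119) × (1 − 0.1981) × (1 − 0.2023) × (1 − 0.1927) × (1 − 0.4565).
= 0.9076 × 0.7881 × 0.8019 × 0.7977 × 0.8073 × 0.5435 = 0.200757.

0.2008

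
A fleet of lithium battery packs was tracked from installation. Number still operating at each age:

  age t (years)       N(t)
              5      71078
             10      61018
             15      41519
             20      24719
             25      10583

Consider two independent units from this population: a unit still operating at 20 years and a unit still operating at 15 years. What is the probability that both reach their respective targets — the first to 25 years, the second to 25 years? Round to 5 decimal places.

p₁ = N(25)/N(20) = 10583/24719 = 0.428132; p₂ = N(25)/N(15) = 10583/41519 = 0.254895.
P(both) = p₁ × p₂ = 0.428132 × 0.254895 = 0.109129.

0.10913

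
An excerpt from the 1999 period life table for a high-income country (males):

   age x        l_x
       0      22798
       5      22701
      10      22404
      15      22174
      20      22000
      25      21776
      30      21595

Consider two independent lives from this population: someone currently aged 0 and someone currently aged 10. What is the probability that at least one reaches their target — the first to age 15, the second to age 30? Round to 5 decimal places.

p₁ = l_15/l_0 = 22174/22798 = 0.972629; p₂ = l_30/l_10 = 21595/22404 = 0.963890.
P(at least one) = 1 − (1−p₁)(1−p₂) = 1 − 0.027371 × 0.036110 = 0.999012.

0.99901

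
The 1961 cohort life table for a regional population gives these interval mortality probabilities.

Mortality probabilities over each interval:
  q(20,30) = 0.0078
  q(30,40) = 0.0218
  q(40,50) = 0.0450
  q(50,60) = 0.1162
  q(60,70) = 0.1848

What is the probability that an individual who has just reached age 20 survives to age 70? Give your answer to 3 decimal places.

Chaining the interval survival probabilities: (1 − 0.0078) × (1 − 0.0218) × (1 − 0.0450) × (1 − 0.1162) × (1 − 0.1848).
= 0.9922 × 0.9782 × 0.9550 × 0.8838 × 0.8152 = 0.667803.

0.668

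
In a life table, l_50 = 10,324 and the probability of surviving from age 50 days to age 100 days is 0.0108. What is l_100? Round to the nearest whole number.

l_100 = l_50 × p = 10,324 × 0.0108 = 111.

111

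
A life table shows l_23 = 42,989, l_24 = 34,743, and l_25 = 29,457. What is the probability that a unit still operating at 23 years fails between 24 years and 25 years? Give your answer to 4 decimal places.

0.1230

This is the probability of reaching 24 but not 25, conditional on being operational at 23: (l_24 − l_25) / l_23.
= (34,743 − 29,457) / 42,989 = 5,286 / 42,989 = 0.122962.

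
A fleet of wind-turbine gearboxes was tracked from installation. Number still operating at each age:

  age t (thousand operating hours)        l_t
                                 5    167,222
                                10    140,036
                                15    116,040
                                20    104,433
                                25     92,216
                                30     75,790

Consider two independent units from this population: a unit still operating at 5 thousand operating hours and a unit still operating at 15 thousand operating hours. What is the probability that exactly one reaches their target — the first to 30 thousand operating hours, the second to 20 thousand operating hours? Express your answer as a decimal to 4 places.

0.5374

p₁ = l_30/l_5 = 75,790/167,222 = 0.453230; p₂ = l_20/l_15 = 104,433/116,040 = 0.899974.
P(exactly one) = p₁(1−p₂) + (1−p₁)p₂ = 0.045335 + 0.492079 = 0.537414.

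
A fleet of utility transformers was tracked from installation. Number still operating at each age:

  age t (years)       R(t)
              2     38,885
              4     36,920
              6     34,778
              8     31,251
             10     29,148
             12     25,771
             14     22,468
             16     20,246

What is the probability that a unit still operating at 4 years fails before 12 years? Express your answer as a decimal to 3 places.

P(fail before 12 | operational at 4) = 1 − R(12)/R(4) = 1 − 25,771/36,920 = (11,149)/36,920 = 0.301977.

0.302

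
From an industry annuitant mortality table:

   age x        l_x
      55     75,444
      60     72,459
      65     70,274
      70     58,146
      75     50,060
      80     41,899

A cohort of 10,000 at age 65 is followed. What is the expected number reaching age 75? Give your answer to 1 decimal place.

The relevant probability is 50,060/70,274 = 0.712354.
Expected number = 10,000 × 0.712354 = 7123.5.

7123.5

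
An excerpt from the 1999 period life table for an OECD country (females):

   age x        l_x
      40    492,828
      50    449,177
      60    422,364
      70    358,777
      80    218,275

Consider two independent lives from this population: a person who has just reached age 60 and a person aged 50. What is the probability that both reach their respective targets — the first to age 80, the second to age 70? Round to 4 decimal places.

p₁ = l_80/l_60 = 218,275/422,364 = 0.516794; p₂ = l_70/l_50 = 358,777/449,177 = 0.798743.
P(both) = p₁ × p₂ = 0.516794 × 0.798743 = 0.412786.

0.4128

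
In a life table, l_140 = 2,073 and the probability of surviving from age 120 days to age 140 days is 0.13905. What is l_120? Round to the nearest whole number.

14908

l_120 = l_140 / p = 2,073 / 0.13905 = 14908.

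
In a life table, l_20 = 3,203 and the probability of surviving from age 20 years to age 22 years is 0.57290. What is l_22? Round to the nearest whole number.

1835

l_22 = l_20 × p = 3,203 × 0.57290 = 1835.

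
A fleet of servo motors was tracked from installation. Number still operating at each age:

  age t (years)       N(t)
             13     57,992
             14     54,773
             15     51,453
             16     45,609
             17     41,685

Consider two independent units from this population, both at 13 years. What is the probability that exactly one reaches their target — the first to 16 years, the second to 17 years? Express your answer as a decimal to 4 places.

p₁ = N(16)/N(13) = 45,609/57,992 = 0.786471; p₂ = N(17)/N(13) = 41,685/57,992 = 0.718806.
P(exactly one) = p₁(1−p₂) + (1−p₁)p₂ = 0.221151 + 0.153486 = 0.374637.

0.3746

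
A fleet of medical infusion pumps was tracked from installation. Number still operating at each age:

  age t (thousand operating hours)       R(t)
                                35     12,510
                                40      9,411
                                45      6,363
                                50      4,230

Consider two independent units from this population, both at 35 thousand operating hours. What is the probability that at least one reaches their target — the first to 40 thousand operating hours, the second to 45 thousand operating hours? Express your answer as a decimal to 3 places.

0.878

p₁ = R(40)/R(35) = 9,411/12,510 = 0.752278; p₂ = R(45)/R(35) = 6,363/12,510 = 0.508633.
P(at least one) = 1 − (1−p₁)(1−p₂) = 1 − 0.247722 × 0.491367 = 0.878278.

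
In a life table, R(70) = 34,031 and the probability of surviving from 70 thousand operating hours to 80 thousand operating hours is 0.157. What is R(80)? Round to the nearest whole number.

5343

R(80) = R(70) × p = 34,031 × 0.157 = 5343.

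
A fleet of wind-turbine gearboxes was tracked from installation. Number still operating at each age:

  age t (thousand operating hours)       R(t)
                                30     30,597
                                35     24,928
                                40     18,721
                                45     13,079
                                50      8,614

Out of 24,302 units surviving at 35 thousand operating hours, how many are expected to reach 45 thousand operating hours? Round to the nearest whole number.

The relevant probability is 13,079/24,928 = 0.524671.
Expected number = 24,302 × 0.524671 = 12751.

12751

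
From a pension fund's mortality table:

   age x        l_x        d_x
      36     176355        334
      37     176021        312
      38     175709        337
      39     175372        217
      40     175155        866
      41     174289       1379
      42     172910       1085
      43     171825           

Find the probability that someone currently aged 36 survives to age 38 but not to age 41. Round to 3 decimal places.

0.008

This is the probability of reaching 38 but not 41, conditional on being alive at 36: (l_38 − l_41) / l_36.
= (175709 − 174289) / 176355 = 1420 / 176355 = 0.008052.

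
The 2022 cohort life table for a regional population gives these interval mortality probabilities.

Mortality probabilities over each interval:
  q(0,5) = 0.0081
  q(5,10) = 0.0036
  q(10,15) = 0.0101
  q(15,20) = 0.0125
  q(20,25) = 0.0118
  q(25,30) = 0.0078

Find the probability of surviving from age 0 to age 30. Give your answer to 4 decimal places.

0.9473

Survival from 0 to 30 is the product of surviving each interval: (1 − 0.0081) × (1 − 0.0036) × (1 − 0.0101) × (1 − 0.0125) × (1 − 0.0118) × (1 − 0.0078).
= 0.9919 × 0.9964 × 0.9899 × 0.9875 × 0.9882 × 0.9922 = 0.947271.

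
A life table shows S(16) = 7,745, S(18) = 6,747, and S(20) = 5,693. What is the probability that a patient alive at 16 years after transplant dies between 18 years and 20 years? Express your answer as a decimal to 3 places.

This is the probability of reaching 18 but not 20, conditional on being alive at 16: (S(18) − S(20)) / S(16).
= (6,747 − 5,693) / 7,745 = 1,054 / 7,745 = 0.136088.

0.136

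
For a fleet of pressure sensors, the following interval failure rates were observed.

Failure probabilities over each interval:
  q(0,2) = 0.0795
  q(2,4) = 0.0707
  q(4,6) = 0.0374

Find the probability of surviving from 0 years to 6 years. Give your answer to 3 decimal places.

0.823

The overall survival probability is (1 − 0.0795) × (1 − 0.0707) × (1 − 0.0374).
= 0.9205 × 0.9293 × 0.9626 = 0.823428.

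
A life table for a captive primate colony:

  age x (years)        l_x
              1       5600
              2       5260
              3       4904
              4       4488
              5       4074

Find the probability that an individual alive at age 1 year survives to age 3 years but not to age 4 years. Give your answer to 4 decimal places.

This is the probability of reaching 3 but not 4, conditional on being alive at 1: (l_3 − l_4) / l_1.
= (4904 − 4488) / 5600 = 416 / 5600 = 0.074286.

0.0743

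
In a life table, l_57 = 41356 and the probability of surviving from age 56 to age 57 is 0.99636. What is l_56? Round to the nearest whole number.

41507

l_56 = l_57 / p = 41356 / 0.99636 = 41507.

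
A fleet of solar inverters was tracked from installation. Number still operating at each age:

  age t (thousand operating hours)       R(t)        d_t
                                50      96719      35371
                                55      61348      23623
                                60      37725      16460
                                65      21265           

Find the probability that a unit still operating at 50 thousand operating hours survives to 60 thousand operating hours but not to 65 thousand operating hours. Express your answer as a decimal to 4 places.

0.1702

This is the probability of reaching 60 but not 65, conditional on being operational at 50: (R(60) − R(65)) / R(50).
= (37725 − 21265) / 96719 = 16460 / 96719 = 0.170184.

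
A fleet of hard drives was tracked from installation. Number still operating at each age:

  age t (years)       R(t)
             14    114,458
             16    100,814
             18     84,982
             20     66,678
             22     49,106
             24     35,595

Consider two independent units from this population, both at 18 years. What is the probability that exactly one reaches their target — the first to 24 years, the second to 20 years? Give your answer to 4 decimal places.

0.5462

p₁ = R(24)/R(18) = 35,595/84,982 = 0.418853; p₂ = R(20)/R(18) = 66,678/84,982 = 0.784613.
P(exactly one) = p₁(1−p₂) + (1−p₁)p₂ = 0.090215 + 0.455975 = 0.546191.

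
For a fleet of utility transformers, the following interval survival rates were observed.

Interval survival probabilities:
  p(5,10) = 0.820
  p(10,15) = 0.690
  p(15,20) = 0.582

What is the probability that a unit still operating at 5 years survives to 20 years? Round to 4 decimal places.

0.3293

Chaining the interval survival probabilities: 0.820 × 0.690 × 0.582.
= 0.329296.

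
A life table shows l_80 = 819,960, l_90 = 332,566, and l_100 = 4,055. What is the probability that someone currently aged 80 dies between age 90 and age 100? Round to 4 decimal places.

0.4006

This is the probability of reaching 90 but not 100, conditional on being alive at 80: (l_90 − l_100) / l_80.
= (332,566 − 4,055) / 819,960 = 328,511 / 819,960 = 0.400643.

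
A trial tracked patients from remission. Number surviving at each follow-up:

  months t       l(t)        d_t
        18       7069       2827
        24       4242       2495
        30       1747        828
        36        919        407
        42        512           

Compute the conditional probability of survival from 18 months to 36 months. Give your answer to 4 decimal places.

The conditional survival probability is l(36)/l(18) = 919/7069 = 0.130004.

0.1300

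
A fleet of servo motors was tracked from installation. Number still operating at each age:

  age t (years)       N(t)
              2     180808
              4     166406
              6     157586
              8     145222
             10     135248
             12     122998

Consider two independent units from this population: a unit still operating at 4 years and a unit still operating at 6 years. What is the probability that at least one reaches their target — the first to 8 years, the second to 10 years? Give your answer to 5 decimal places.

p₁ = N(8)/N(4) = 145222/166406 = 0.872697; p₂ = N(10)/N(6) = 135248/157586 = 0.858249.
P(at least one) = 1 − (1−p₁)(1−p₂) = 1 − 0.127303 × 0.141751 = 0.981955.

0.98195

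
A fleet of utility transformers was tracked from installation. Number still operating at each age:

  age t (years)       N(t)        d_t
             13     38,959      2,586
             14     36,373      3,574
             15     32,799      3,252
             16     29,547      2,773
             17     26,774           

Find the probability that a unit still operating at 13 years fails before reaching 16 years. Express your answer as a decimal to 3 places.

0.242

P(fail before 16 | operational at 13) = 1 − N(16)/N(13) = 1 − 29,547/38,959 = (9,412)/38,959 = 0.241587.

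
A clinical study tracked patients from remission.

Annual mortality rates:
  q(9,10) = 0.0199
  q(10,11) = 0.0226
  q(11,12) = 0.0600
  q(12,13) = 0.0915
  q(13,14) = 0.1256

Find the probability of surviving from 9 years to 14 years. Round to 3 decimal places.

0.715

The overall survival probability is (1 − 0.0199) × (1 − 0.0226) × (1 − 0.0600) × (1 − 0.0915) × (1 − 0.1256).
= 0.9801 × 0.9774 × 0.9400 × 0.9085 × 0.8744 = 0.715329.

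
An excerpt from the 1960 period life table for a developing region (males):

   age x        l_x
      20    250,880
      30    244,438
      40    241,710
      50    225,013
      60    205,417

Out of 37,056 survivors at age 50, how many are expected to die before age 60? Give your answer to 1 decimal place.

The relevant probability is 1 − 205,417/225,013 = 0.087088.
Expected number = 37,056 × 0.087088 = 3227.1.

3227.1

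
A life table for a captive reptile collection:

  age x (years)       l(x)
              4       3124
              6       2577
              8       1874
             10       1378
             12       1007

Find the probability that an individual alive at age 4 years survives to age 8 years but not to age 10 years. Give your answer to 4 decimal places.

0.1588

This is the probability of reaching 8 but not 10, conditional on being alive at 4: (l(8) − l(10)) / l(4).
= (1874 − 1378) / 3124 = 496 / 3124 = 0.158771.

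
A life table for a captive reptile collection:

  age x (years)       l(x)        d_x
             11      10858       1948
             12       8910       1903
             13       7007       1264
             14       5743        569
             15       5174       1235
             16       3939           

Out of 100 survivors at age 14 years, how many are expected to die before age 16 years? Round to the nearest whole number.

31

The relevant probability is 1 − 3939/5743 = 0.314122.
Expected number = 100 × 0.314122 = 31.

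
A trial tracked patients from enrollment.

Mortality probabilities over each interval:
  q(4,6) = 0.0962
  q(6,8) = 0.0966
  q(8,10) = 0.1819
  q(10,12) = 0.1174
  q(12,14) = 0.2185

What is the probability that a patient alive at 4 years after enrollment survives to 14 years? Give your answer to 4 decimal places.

Survival from 4 to 14 is the product of surviving each interval: (1 − 0.0962) × (1 − 0.0966) × (1 − 0.1819) × (1 − 0.1174) × (1 − 0.2185).
= 0.9038 × 0.9034 × 0.8181 × 0.8826 × 0.7815 = 0.460736.

0.4607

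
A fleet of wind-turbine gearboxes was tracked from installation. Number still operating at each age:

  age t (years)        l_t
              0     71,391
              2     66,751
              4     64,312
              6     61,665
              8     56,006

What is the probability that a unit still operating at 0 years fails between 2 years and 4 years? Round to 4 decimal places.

0.0342

This is the probability of reaching 2 but not 4, conditional on being operational at 0: (l_2 − l_4) / l_0.
= (66,751 − 64,312) / 71,391 = 2,439 / 71,391 = 0.034164.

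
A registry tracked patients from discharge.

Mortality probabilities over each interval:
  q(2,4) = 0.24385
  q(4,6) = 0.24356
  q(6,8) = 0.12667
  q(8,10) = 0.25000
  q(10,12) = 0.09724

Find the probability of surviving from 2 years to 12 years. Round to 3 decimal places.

0.338

P(survive 2→12) = (1 − 0.24385) × (1 − 0.24356) × (1 − 0.12667) × (1 − 0.25000) × (1 − 0.09724).
= 0.75615 × 0.75644 × 0.87333 × 0.75000 × 0.90276 = 0.338216.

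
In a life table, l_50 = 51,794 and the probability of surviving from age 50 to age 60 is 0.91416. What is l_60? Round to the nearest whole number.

l_60 = l_50 × p = 51,794 × 0.91416 = 47348.

47348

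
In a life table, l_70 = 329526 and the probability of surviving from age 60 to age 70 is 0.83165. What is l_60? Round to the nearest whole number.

396232

l_60 = l_70 / p = 329526 / 0.83165 = 396232.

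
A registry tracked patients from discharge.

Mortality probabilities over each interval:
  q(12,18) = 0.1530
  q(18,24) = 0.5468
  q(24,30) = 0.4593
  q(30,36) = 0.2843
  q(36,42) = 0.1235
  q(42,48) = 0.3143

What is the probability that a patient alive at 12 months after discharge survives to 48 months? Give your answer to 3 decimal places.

P(survive 12→48) = (1 − 0.1530) × (1 − 0.5468) × (1 − 0.4593) × (1 − 0.2843) × (1 − 0.1235) × (1 − 0.3143).
= 0.8470 × 0.4532 × 0.5407 × 0.7157 × 0.8765 × 0.6857 = 0.089278.

0.089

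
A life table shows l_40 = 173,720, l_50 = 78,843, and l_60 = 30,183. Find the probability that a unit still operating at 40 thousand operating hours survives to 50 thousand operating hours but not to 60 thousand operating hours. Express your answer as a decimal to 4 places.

This is the probability of reaching 50 but not 60, conditional on being operational at 40: (l_50 − l_60) / l_40.
= (78,843 − 30,183) / 173,720 = 48,660 / 173,720 = 0.280106.

0.2801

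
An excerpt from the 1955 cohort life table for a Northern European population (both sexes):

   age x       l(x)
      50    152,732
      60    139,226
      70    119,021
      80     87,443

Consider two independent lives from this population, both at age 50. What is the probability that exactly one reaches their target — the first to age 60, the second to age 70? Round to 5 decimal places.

p₁ = l(60)/l(50) = 139,226/152,732 = 0.911571; p₂ = l(70)/l(50) = 119,021/152,732 = 0.779280.
P(exactly one) = p₁(1−p₂) + (1−p₁)p₂ = 0.201202 + 0.068911 = 0.270113.

0.27011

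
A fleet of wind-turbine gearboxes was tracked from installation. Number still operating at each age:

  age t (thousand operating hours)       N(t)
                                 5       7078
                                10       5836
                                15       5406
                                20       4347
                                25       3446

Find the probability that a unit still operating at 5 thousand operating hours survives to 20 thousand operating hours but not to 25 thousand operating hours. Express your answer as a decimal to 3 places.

This is the probability of reaching 20 but not 25, conditional on being operational at 5: (N(20) − N(25)) / N(5).
= (4347 − 3446) / 7078 = 901 / 7078 = 0.127296.

0.127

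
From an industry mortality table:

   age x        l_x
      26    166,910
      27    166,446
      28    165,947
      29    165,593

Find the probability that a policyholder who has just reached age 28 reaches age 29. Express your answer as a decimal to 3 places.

We want 1p28 = l_29/l_28.
The conditional survival probability is l_29/l_28 = 165,593/165,947 = 0.997867.

0.998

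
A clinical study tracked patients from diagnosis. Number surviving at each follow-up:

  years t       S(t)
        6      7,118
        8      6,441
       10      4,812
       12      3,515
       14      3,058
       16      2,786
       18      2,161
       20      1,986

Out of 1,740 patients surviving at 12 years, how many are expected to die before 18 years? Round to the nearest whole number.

670

The relevant probability is 1 − 2,161/3,515 = 0.385206.
Expected number = 1,740 × 0.385206 = 670.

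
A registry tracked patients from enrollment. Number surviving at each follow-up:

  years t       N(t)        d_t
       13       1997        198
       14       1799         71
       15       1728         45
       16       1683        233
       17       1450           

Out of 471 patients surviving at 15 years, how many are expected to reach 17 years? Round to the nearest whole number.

The relevant probability is 1450/1728 = 0.839120.
Expected number = 471 × 0.839120 = 395.

395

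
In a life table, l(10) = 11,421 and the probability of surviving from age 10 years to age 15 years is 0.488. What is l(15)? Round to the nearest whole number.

5573

l(15) = l(10) × p = 11,421 × 0.488 = 5573.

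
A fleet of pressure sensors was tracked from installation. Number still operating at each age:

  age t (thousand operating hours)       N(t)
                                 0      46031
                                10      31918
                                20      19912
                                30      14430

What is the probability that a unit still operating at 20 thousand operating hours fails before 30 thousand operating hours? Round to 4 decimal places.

0.2753

P(fail before 30 | operational at 20) = 1 − N(30)/N(20) = 1 − 14430/19912 = (5482)/19912 = 0.275311.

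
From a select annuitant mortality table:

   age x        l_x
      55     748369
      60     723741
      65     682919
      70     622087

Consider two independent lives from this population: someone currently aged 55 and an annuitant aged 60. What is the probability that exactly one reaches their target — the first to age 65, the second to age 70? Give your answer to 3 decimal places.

p₁ = l_65/l_55 = 682919/748369 = 0.912543; p₂ = l_70/l_60 = 622087/723741 = 0.859544.
P(exactly one) = p₁(1−p₂) + (1−p₁)p₂ = 0.128172 + 0.075173 = 0.203345.

0.203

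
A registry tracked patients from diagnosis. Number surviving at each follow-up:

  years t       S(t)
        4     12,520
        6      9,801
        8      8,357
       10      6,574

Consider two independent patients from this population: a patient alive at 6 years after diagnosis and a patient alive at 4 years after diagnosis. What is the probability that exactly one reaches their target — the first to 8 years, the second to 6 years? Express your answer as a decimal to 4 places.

p₁ = S(8)/S(6) = 8,357/9,801 = 0.852668; p₂ = S(6)/S(4) = 9,801/12,520 = 0.782827.
P(exactly one) = p₁(1−p₂) + (1−p₁)p₂ = 0.185176 + 0.115335 = 0.300512.

0.3005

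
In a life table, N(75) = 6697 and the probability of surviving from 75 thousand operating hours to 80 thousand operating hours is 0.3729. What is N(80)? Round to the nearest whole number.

2497

N(80) = N(75) × p = 6697 × 0.3729 = 2497.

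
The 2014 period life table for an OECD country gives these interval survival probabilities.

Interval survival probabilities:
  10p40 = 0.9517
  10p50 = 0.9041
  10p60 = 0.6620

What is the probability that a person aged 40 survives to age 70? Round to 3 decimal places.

30p40 = 0.9517 × 0.9041 × 0.6620.
= 0.569606.

0.570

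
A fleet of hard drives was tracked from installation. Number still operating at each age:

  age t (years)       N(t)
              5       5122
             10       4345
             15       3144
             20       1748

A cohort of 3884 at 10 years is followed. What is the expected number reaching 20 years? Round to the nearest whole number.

1563

The relevant probability is 1748/4345 = 0.402301.
Expected number = 3884 × 0.402301 = 1563.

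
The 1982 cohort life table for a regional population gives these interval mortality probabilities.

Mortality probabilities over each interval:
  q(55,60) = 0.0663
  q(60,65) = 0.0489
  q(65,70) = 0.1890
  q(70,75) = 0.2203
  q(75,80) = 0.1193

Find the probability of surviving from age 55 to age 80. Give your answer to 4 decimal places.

0.4945

The overall survival probability is (1 − 0.0663) × (1 − 0.0489) × (1 − 0.1890) × (1 − 0.2203) × (1 − 0.1193).
= 0.9337 × 0.9511 × 0.8110 × 0.7797 × 0.8807 = 0.494550.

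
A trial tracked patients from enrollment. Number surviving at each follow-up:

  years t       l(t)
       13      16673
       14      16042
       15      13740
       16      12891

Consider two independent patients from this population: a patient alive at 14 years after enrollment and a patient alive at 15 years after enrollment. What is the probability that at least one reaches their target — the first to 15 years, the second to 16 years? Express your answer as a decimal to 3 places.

p₁ = l(15)/l(14) = 13740/16042 = 0.856502; p₂ = l(16)/l(15) = 12891/13740 = 0.938210.
P(at least one) = 1 − (1−p₁)(1−p₂) = 1 − 0.143498 × 0.061790 = 0.991133.

0.991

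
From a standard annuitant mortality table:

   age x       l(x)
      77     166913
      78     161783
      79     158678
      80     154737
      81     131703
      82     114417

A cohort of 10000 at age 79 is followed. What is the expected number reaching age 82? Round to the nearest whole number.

The relevant probability is 114417/158678 = 0.721064.
Expected number = 10000 × 0.721064 = 7211.

7211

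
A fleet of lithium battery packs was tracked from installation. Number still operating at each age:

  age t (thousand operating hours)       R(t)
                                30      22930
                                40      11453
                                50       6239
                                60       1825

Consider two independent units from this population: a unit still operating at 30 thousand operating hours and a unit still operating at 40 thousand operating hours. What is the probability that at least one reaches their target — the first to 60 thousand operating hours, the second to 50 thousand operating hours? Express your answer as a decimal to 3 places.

0.581

p₁ = R(60)/R(30) = 1825/22930 = 0.079590; p₂ = R(50)/R(40) = 6239/11453 = 0.544748.
P(at least one) = 1 − (1−p₁)(1−p₂) = 1 − 0.920410 × 0.455252 = 0.580982.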